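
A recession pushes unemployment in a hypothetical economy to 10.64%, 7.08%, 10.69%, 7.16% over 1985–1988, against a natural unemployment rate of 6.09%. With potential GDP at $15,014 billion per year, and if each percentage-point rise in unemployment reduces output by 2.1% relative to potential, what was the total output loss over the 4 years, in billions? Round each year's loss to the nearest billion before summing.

$3,534 billion

Year 1985: gap = -2.1 × (10.64 - 6.09) = -9.555%, loss ≈ 15014 × 9.555/100 ≈ 1435.
Year 1986: gap = -2.1 × (7.08 - 6.09) = -2.079%, loss ≈ 15014 × 2.079/100 ≈ 312.
Year 1987: gap = -2.1 × (10.69 - 6.09) = -9.66%, loss ≈ 15014 × 9.66/100 ≈ 1450.
Year 1988: gap = -2.1 × (7.16 - 6.09) = -2.247%, loss ≈ 15014 × 2.247/100 ≈ 337.
Total lost output = 1435 + 312 + 1450 + 337 = 3534 billion.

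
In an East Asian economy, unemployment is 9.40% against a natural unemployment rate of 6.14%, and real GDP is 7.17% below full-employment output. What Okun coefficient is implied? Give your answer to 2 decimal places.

Okun's law: output gap = -β × (u - u*).
-7.17 = -β × (9.4 - 6.14) = -β × 3.26, so β = 7.17/3.26 = 2.20.

β ≈ 2.20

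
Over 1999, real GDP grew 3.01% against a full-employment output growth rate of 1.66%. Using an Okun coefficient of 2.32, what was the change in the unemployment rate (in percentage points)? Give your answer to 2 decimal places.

-0.58 percentage points

Growth-rate Okun's law: g_Y = g_Y* - β × Δu, so Δu = (g_Y* - g_Y)/β.
Δu = (1.66 - 3.01)/2.32 = -1.35/2.32 = -0.58 percentage points.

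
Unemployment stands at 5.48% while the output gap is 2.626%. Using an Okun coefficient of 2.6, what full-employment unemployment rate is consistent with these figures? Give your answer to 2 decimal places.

6.49%

From Okun's law, u - u* = -(output gap)/β = -(2.626)/2.6 = -1.01 points.
So u* = 5.48 + 1.01 = 6.49%.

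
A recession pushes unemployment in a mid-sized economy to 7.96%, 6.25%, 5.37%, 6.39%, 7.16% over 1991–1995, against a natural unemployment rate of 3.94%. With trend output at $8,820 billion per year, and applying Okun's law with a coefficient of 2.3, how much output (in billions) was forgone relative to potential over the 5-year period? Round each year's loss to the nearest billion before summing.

Year 1991: gap = -2.3 × (7.96 - 3.94) = -9.246%, loss ≈ 8820 × 9.246/100 ≈ 815.
Year 1992: gap = -2.3 × (6.25 - 3.94) = -5.313%, loss ≈ 8820 × 5.313/100 ≈ 469.
Year 1993: gap = -2.3 × (5.37 - 3.94) = -3.289%, loss ≈ 8820 × 3.289/100 ≈ 290.
Year 1994: gap = -2.3 × (6.39 - 3.94) = -5.635%, loss ≈ 8820 × 5.635/100 ≈ 497.
Year 1995: gap = -2.3 × (7.16 - 3.94) = -7.406%, loss ≈ 8820 × 7.406/100 ≈ 653.
Total lost output = 815 + 469 + 290 + 497 + 653 = 2724 billion.

$2,724 billion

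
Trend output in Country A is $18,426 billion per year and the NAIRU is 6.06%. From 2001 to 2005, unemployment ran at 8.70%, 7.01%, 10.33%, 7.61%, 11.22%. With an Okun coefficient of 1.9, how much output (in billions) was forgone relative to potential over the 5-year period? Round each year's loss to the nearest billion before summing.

$5,101 billion

Year 2001: gap = -1.9 × (8.7 - 6.06) = -5.016%, loss ≈ 18426 × 5.016/100 ≈ 924.
Year 2002: gap = -1.9 × (7.01 - 6.06) = -1.805%, loss ≈ 18426 × 1.805/100 ≈ 333.
Year 2003: gap = -1.9 × (10.33 - 6.06) = -8.113%, loss ≈ 18426 × 8.113/100 ≈ 1495.
Year 2004: gap = -1.9 × (7.61 - 6.06) = -2.945%, loss ≈ 18426 × 2.945/100 ≈ 543.
Year 2005: gap = -1.9 × (11.22 - 6.06) = -9.804%, loss ≈ 18426 × 9.804/100 ≈ 1806.
Total lost output = 924 + 333 + 1495 + 543 + 1806 = 5101 billion.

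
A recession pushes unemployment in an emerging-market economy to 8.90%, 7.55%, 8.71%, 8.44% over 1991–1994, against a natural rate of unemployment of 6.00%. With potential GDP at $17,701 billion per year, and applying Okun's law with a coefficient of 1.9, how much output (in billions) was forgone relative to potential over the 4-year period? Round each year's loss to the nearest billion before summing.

$3,228 billion

Year 1991: gap = -1.9 × (8.9 - 6) = -5.51%, loss ≈ 17701 × 5.51/100 ≈ 975.
Year 1992: gap = -1.9 × (7.55 - 6) = -2.945%, loss ≈ 17701 × 2.945/100 ≈ 521.
Year 1993: gap = -1.9 × (8.71 - 6) = -5.149%, loss ≈ 17701 × 5.149/100 ≈ 911.
Year 1994: gap = -1.9 × (8.44 - 6) = -4.636%, loss ≈ 17701 × 4.636/100 ≈ 821.
Total lost output = 975 + 521 + 911 + 821 = 3228 billion.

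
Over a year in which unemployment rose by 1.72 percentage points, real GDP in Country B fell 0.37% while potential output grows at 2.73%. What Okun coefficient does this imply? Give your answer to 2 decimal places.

β ≈ 1.80

Growth form: g_Y = g_Y* - β × Δu, so β = (g_Y* - g_Y)/Δu.
β = (2.73 + 0.37)/1.72 = 3.1/1.72 = 1.80.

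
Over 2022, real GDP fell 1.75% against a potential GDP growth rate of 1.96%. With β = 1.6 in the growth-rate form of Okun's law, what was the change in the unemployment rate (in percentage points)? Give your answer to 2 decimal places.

2.32 percentage points

Growth-rate Okun's law: g_Y = g_Y* - β × Δu, so Δu = (g_Y* - g_Y)/β.
Δu = (1.96 + 1.75)/1.6 = 3.71/1.6 = 2.32 percentage points.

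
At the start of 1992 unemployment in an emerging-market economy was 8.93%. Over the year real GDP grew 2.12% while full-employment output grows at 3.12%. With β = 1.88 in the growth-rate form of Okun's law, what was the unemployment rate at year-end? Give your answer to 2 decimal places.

9.46%

Growth-rate Okun's law: g_Y = g_Y* - β × Δu, so Δu = (g_Y* - g_Y)/β.
Δu = (3.12 - 2.12)/1.88 = 1/1.88 = 0.53 percentage points.
Year-end unemployment = 8.93 + 0.53 = 9.46%.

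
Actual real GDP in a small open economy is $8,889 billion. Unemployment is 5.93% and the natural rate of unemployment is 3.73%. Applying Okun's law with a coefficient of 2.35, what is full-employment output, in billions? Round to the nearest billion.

$9,374 billion

Unemployment gap = 5.93 - 3.73 = 2.2 points, so output gap = -2.35 × 2.2 = -5.17%.
Since Y = Y* × (1 + gap/100), Y* = 8889/0.9483 ≈ 9374 billion.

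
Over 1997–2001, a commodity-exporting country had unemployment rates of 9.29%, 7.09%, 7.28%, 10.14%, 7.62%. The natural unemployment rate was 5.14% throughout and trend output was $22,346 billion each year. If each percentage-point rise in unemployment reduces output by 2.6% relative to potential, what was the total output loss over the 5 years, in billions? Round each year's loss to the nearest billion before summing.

$9,133 billion

Year 1997: gap = -2.6 × (9.29 - 5.14) = -10.79%, loss ≈ 22346 × 10.79/100 ≈ 2411.
Year 1998: gap = -2.6 × (7.09 - 5.14) = -5.07%, loss ≈ 22346 × 5.07/100 ≈ 1133.
Year 1999: gap = -2.6 × (7.28 - 5.14) = -5.564%, loss ≈ 22346 × 5.564/100 ≈ 1243.
Year 2000: gap = -2.6 × (10.14 - 5.14) = -13%, loss ≈ 22346 × 13/100 ≈ 2905.
Year 2001: gap = -2.6 × (7.62 - 5.14) = -6.448%, loss ≈ 22346 × 6.448/100 ≈ 1441.
Total lost output = 2411 + 1133 + 1243 + 2905 + 1441 = 9133 billion.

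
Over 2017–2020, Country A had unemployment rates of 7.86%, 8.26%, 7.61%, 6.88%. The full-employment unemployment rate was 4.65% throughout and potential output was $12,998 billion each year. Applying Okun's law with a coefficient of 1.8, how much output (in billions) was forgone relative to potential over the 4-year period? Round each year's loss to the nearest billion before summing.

$2,811 billion

Year 2017: gap = -1.8 × (7.86 - 4.65) = -5.778%, loss ≈ 12998 × 5.778/100 ≈ 751.
Year 2018: gap = -1.8 × (8.26 - 4.65) = -6.498%, loss ≈ 12998 × 6.498/100 ≈ 845.
Year 2019: gap = -1.8 × (7.61 - 4.65) = -5.328%, loss ≈ 12998 × 5.328/100 ≈ 693.
Year 2020: gap = -1.8 × (6.88 - 4.65) = -4.014%, loss ≈ 12998 × 4.014/100 ≈ 522.
Total lost output = 751 + 845 + 693 + 522 = 2811 billion.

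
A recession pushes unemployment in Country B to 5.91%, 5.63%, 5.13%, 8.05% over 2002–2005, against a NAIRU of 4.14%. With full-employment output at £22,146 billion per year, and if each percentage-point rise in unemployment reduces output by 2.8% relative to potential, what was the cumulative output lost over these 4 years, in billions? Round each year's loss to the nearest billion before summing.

£5,061 billion

Year 2002: gap = -2.8 × (5.91 - 4.14) = -4.956%, loss ≈ 22146 × 4.956/100 ≈ 1098.
Year 2003: gap = -2.8 × (5.63 - 4.14) = -4.172%, loss ≈ 22146 × 4.172/100 ≈ 924.
Year 2004: gap = -2.8 × (5.13 - 4.14) = -2.772%, loss ≈ 22146 × 2.772/100 ≈ 614.
Year 2005: gap = -2.8 × (8.05 - 4.14) = -10.948%, loss ≈ 22146 × 10.948/100 ≈ 2425.
Total lost output = 1098 + 924 + 614 + 2425 = 5061 billion.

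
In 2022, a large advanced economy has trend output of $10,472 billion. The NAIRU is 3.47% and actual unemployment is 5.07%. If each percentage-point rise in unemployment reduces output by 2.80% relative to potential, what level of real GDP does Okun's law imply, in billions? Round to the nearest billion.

$10,003 billion

Unemployment gap = 5.07 - 3.47 = 1.6 points, so the output gap is -2.8 × 1.6 = -4.48%.
Actual GDP = 10472 × (1 - 4.48/100) = 10472 × 0.9552 ≈ 10003 billion.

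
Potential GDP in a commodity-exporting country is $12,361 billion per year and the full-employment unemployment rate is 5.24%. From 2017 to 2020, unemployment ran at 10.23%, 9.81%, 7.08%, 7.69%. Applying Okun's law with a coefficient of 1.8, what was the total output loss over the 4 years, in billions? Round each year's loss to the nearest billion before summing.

$3,081 billion

Year 2017: gap = -1.8 × (10.23 - 5.24) = -8.982%, loss ≈ 12361 × 8.982/100 ≈ 1110.
Year 2018: gap = -1.8 × (9.81 - 5.24) = -8.226%, loss ≈ 12361 × 8.226/100 ≈ 1017.
Year 2019: gap = -1.8 × (7.08 - 5.24) = -3.312%, loss ≈ 12361 × 3.312/100 ≈ 409.
Year 2020: gap = -1.8 × (7.69 - 5.24) = -4.41%, loss ≈ 12361 × 4.41/100 ≈ 545.
Total lost output = 1110 + 1017 + 409 + 545 = 3081 billion.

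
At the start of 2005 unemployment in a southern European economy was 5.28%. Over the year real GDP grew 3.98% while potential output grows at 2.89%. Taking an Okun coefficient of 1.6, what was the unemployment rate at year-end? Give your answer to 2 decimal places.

Growth-rate Okun's law: g_Y = g_Y* - β × Δu, so Δu = (g_Y* - g_Y)/β.
Δu = (2.89 - 3.98)/1.6 = -1.09/1.6 = -0.68 percentage points.
Year-end unemployment = 5.28 - 0.68 = 4.60%.

4.60%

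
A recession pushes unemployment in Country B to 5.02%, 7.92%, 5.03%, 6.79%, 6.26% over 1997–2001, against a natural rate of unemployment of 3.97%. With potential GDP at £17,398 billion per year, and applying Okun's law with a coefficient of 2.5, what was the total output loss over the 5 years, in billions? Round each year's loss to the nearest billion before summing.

Year 1997: gap = -2.5 × (5.02 - 3.97) = -2.625%, loss ≈ 17398 × 2.625/100 ≈ 457.
Year 1998: gap = -2.5 × (7.92 - 3.97) = -9.875%, loss ≈ 17398 × 9.875/100 ≈ 1718.
Year 1999: gap = -2.5 × (5.03 - 3.97) = -2.65%, loss ≈ 17398 × 2.65/100 ≈ 461.
Year 2000: gap = -2.5 × (6.79 - 3.97) = -7.05%, loss ≈ 17398 × 7.05/100 ≈ 1227.
Year 2001: gap = -2.5 × (6.26 - 3.97) = -5.725%, loss ≈ 17398 × 5.725/100 ≈ 996.
Total lost output = 457 + 1718 + 461 + 1227 + 996 = 4859 billion.

£4,859 billion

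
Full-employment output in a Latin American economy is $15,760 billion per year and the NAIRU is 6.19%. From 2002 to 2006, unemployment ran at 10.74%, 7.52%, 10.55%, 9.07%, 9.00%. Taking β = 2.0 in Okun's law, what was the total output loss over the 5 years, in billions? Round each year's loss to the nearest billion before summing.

$5,021 billion

Year 2002: gap = -2.0 × (10.74 - 6.19) = -9.1%, loss ≈ 15760 × 9.1/100 ≈ 1434.
Year 2003: gap = -2.0 × (7.52 - 6.19) = -2.66%, loss ≈ 15760 × 2.66/100 ≈ 419.
Year 2004: gap = -2.0 × (10.55 - 6.19) = -8.72%, loss ≈ 15760 × 8.72/100 ≈ 1374.
Year 2005: gap = -2.0 × (9.07 - 6.19) = -5.76%, loss ≈ 15760 × 5.76/100 ≈ 908.
Year 2006: gap = -2.0 × (9 - 6.19) = -5.62%, loss ≈ 15760 × 5.62/100 ≈ 886.
Total lost output = 1434 + 419 + 1374 + 908 + 886 = 5021 billion.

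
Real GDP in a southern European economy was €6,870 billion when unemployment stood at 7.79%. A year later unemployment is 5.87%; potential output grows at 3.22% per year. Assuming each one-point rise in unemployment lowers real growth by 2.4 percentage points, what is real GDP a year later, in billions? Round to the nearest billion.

€7,408 billion

Δu = 5.87 - 7.79 = -1.92 points.
Okun's law (growth form): g_Y = g_Y* - β × Δu = 3.22 - 2.4 × (-1.92) = 3.22 + 4.608 = 7.828%.
Real GDP in the next year = 6870 × (1 + 7.828/100) = 6870 × 1.07828 ≈ 7408 billion.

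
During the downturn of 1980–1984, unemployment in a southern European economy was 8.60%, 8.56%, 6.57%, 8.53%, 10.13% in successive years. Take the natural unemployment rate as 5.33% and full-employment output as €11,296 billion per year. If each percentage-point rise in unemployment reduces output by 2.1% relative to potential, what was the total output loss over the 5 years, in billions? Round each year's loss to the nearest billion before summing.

Year 1980: gap = -2.1 × (8.6 - 5.33) = -6.867%, loss ≈ 11296 × 6.867/100 ≈ 776.
Year 1981: gap = -2.1 × (8.56 - 5.33) = -6.783%, loss ≈ 11296 × 6.783/100 ≈ 766.
Year 1982: gap = -2.1 × (6.57 - 5.33) = -2.604%, loss ≈ 11296 × 2.604/100 ≈ 294.
Year 1983: gap = -2.1 × (8.53 - 5.33) = -6.72%, loss ≈ 11296 × 6.72/100 ≈ 759.
Year 1984: gap = -2.1 × (10.13 - 5.33) = -10.08%, loss ≈ 11296 × 10.08/100 ≈ 1139.
Total lost output = 776 + 766 + 294 + 759 + 1139 = 3734 billion.

€3,734 billion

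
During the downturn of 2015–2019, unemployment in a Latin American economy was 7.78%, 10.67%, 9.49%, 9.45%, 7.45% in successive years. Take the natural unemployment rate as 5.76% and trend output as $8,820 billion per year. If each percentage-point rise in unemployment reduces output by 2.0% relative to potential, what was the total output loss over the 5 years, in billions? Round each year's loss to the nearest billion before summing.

Year 2015: gap = -2.0 × (7.78 - 5.76) = -4.04%, loss ≈ 8820 × 4.04/100 ≈ 356.
Year 2016: gap = -2.0 × (10.67 - 5.76) = -9.82%, loss ≈ 8820 × 9.82/100 ≈ 866.
Year 2017: gap = -2.0 × (9.49 - 5.76) = -7.46%, loss ≈ 8820 × 7.46/100 ≈ 658.
Year 2018: gap = -2.0 × (9.45 - 5.76) = -7.38%, loss ≈ 8820 × 7.38/100 ≈ 651.
Year 2019: gap = -2.0 × (7.45 - 5.76) = -3.38%, loss ≈ 8820 × 3.38/100 ≈ 298.
Total lost output = 356 + 866 + 658 + 651 + 298 = 2829 billion.

$2,829 billion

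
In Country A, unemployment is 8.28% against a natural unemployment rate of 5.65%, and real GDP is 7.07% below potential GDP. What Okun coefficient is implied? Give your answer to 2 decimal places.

β ≈ 2.69

Okun's law: output gap = -β × (u - u*).
-7.07 = -β × (8.28 - 5.65) = -β × 2.63, so β = 7.07/2.63 = 2.69.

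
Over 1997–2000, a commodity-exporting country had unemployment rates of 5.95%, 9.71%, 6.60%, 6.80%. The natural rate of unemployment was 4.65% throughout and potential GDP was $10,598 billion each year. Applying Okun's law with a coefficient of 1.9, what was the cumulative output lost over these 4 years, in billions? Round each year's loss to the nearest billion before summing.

Year 1997: gap = -1.9 × (5.95 - 4.65) = -2.47%, loss ≈ 10598 × 2.47/100 ≈ 262.
Year 1998: gap = -1.9 × (9.71 - 4.65) = -9.614%, loss ≈ 10598 × 9.614/100 ≈ 1019.
Year 1999: gap = -1.9 × (6.6 - 4.65) = -3.705%, loss ≈ 10598 × 3.705/100 ≈ 393.
Year 2000: gap = -1.9 × (6.8 - 4.65) = -4.085%, loss ≈ 10598 × 4.085/100 ≈ 433.
Total lost output = 262 + 1019 + 393 + 433 = 2107 billion.

$2,107 billion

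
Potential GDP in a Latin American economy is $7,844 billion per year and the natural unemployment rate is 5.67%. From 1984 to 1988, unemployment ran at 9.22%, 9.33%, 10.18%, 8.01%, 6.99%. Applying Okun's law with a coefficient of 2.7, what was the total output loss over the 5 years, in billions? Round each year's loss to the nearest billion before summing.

Year 1984: gap = -2.7 × (9.22 - 5.67) = -9.585%, loss ≈ 7844 × 9.585/100 ≈ 752.
Year 1985: gap = -2.7 × (9.33 - 5.67) = -9.882%, loss ≈ 7844 × 9.882/100 ≈ 775.
Year 1986: gap = -2.7 × (10.18 - 5.67) = -12.177%, loss ≈ 7844 × 12.177/100 ≈ 955.
Year 1987: gap = -2.7 × (8.01 - 5.67) = -6.318%, loss ≈ 7844 × 6.318/100 ≈ 496.
Year 1988: gap = -2.7 × (6.99 - 5.67) = -3.564%, loss ≈ 7844 × 3.564/100 ≈ 280.
Total lost output = 752 + 775 + 955 + 496 + 280 = 3258 billion.

$3,258 billion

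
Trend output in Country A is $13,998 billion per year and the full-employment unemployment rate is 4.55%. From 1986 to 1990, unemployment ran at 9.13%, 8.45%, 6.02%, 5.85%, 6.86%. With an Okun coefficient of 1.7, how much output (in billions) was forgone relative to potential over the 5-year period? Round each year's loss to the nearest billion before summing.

Year 1986: gap = -1.7 × (9.13 - 4.55) = -7.786%, loss ≈ 13998 × 7.786/100 ≈ 1090.
Year 1987: gap = -1.7 × (8.45 - 4.55) = -6.63%, loss ≈ 13998 × 6.63/100 ≈ 928.
Year 1988: gap = -1.7 × (6.02 - 4.55) = -2.499%, loss ≈ 13998 × 2.499/100 ≈ 350.
Year 1989: gap = -1.7 × (5.85 - 4.55) = -2.21%, loss ≈ 13998 × 2.21/100 ≈ 309.
Year 1990: gap = -1.7 × (6.86 - 4.55) = -3.927%, loss ≈ 13998 × 3.927/100 ≈ 550.
Total lost output = 1090 + 928 + 350 + 309 + 550 = 3227 billion.

$3,227 billion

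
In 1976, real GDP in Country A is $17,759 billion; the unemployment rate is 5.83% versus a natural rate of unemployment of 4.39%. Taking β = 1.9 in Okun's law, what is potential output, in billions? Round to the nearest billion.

$18,259 billion

Unemployment gap = 5.83 - 4.39 = 1.44 points, so output gap = -1.9 × 1.44 = -2.736%.
Since Y = Y* × (1 + gap/100), Y* = 17759/0.97264 ≈ 18259 billion.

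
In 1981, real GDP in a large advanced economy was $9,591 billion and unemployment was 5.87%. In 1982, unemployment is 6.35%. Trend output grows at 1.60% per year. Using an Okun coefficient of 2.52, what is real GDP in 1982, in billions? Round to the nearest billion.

Δu = 6.35 - 5.87 = 0.48 points.
Okun's law (growth form): g_Y = g_Y* - β × Δu = 1.60 - 2.52 × (0.48) = 1.6 - 1.2096 = 0.3904%.
Real GDP in the next year = 9591 × (1 + 0.3904/100) = 9591 × 1.003904 ≈ 9628 billion.

$9,628 billion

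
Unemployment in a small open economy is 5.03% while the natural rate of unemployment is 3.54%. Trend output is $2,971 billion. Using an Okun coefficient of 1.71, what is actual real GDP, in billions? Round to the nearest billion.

Unemployment gap = 5.03 - 3.54 = 1.49 points, so the output gap is -1.71 × 1.49 = -2.5479%.
Actual GDP = 2971 × (1 - 2.5479/100) = 2971 × 0.974521 ≈ 2895 billion.

$2,895 billion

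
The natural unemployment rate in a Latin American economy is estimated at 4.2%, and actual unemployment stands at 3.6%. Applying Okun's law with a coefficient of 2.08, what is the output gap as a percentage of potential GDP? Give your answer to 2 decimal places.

1.25%

The unemployment gap is 3.6 - 4.2 = -0.6 percentage points.
Okun's law gives an output gap of -2.08 × (-0.6) = 1.248%, i.e. 1.25% above potential.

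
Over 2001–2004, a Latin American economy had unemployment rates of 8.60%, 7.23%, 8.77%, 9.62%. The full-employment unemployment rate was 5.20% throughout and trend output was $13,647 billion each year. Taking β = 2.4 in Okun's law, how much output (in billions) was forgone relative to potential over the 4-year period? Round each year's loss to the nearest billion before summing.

$4,396 billion

Year 2001: gap = -2.4 × (8.6 - 5.2) = -8.16%, loss ≈ 13647 × 8.16/100 ≈ 1114.
Year 2002: gap = -2.4 × (7.23 - 5.2) = -4.872%, loss ≈ 13647 × 4.872/100 ≈ 665.
Year 2003: gap = -2.4 × (8.77 - 5.2) = -8.568%, loss ≈ 13647 × 8.568/100 ≈ 1169.
Year 2004: gap = -2.4 × (9.62 - 5.2) = -10.608%, loss ≈ 13647 × 10.608/100 ≈ 1448.
Total lost output = 1114 + 665 + 1169 + 1448 = 4396 billion.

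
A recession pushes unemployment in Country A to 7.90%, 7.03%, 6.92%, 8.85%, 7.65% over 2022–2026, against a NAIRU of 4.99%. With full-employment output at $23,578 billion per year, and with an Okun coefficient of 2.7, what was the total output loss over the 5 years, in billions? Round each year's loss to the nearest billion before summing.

$8,531 billion

Year 2022: gap = -2.7 × (7.9 - 4.99) = -7.857%, loss ≈ 23578 × 7.857/100 ≈ 1853.
Year 2023: gap = -2.7 × (7.03 - 4.99) = -5.508%, loss ≈ 23578 × 5.508/100 ≈ 1299.
Year 2024: gap = -2.7 × (6.92 - 4.99) = -5.211%, loss ≈ 23578 × 5.211/100 ≈ 1229.
Year 2025: gap = -2.7 × (8.85 - 4.99) = -10.422%, loss ≈ 23578 × 10.422/100 ≈ 2457.
Year 2026: gap = -2.7 × (7.65 - 4.99) = -7.182%, loss ≈ 23578 × 7.182/100 ≈ 1693.
Total lost output = 1853 + 1299 + 1229 + 2457 + 1693 = 8531 billion.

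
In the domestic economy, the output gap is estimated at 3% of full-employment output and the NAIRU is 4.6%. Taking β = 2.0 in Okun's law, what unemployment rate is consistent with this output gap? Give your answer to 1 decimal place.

3.1%

From Okun's law, u - u* = -(output gap)/β = -(3)/2.0 = -1.5 points.
So u = 4.6 - 1.5 = 3.1%.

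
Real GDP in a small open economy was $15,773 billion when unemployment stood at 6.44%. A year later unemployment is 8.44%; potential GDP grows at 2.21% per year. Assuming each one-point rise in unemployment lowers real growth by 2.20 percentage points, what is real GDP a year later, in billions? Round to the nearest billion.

Δu = 8.44 - 6.44 = 2 points.
Okun's law (growth form): g_Y = g_Y* - β × Δu = 2.21 - 2.20 × (2.00) = 2.21 - 4.4 = -2.19%.
Real GDP in the next year = 15773 × (1 - 2.19/100) = 15773 × 0.9781 ≈ 15428 billion.

$15,428 billion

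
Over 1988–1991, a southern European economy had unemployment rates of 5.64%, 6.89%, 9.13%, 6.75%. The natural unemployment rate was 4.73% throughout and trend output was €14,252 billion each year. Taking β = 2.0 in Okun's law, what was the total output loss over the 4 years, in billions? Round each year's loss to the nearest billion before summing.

Year 1988: gap = -2.0 × (5.64 - 4.73) = -1.82%, loss ≈ 14252 × 1.82/100 ≈ 259.
Year 1989: gap = -2.0 × (6.89 - 4.73) = -4.32%, loss ≈ 14252 × 4.32/100 ≈ 616.
Year 1990: gap = -2.0 × (9.13 - 4.73) = -8.8%, loss ≈ 14252 × 8.8/100 ≈ 1254.
Year 1991: gap = -2.0 × (6.75 - 4.73) = -4.04%, loss ≈ 14252 × 4.04/100 ≈ 576.
Total lost output = 259 + 616 + 1254 + 576 = 2705 billion.

€2,705 billion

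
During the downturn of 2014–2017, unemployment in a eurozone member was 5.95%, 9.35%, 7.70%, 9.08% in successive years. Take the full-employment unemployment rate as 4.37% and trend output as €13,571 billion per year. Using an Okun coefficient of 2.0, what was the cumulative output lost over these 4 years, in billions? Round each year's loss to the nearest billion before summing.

€3,963 billion

Year 2014: gap = -2.0 × (5.95 - 4.37) = -3.16%, loss ≈ 13571 × 3.16/100 ≈ 429.
Year 2015: gap = -2.0 × (9.35 - 4.37) = -9.96%, loss ≈ 13571 × 9.96/100 ≈ 1352.
Year 2016: gap = -2.0 × (7.7 - 4.37) = -6.66%, loss ≈ 13571 × 6.66/100 ≈ 904.
Year 2017: gap = -2.0 × (9.08 - 4.37) = -9.42%, loss ≈ 13571 × 9.42/100 ≈ 1278.
Total lost output = 429 + 1352 + 904 + 1278 = 3963 billion.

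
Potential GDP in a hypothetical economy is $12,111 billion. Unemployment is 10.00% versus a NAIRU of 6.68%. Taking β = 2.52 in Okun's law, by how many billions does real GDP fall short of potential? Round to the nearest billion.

Output gap = -2.52 × (10 - 6.68) = -2.52 × 3.32 = -8.3664%.
Actual GDP ≈ 12111 × 0.916336 ≈ 11098 billion, so the shortfall is 12111 - 11098 = 1013 billion.

$1,013 billion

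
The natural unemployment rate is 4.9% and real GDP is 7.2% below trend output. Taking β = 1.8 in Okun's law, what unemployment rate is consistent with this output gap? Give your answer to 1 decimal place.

From Okun's law, u - u* = -(output gap)/β = -(-7.2)/1.8 = 4 points.
So u = 4.9 + 4 = 8.9%.

8.9%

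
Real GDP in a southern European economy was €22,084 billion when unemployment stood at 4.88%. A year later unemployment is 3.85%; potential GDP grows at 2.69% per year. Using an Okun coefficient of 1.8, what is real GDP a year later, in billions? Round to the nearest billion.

Δu = 3.85 - 4.88 = -1.03 points.
Okun's law (growth form): g_Y = g_Y* - β × Δu = 2.69 - 1.8 × (-1.03) = 2.69 + 1.854 = 4.544%.
Real GDP in the next year = 22084 × (1 + 4.544/100) = 22084 × 1.04544 ≈ 23087 billion.

€23,087 billion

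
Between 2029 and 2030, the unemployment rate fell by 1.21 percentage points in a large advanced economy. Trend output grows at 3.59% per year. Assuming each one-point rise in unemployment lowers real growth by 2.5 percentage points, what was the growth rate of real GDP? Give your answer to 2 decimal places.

6.62%

Growth-rate Okun's law: g_Y = g_Y* - β × Δu.
g_Y = 3.59 - 2.5 × (-1.21) = 3.59 + 3.025 = 6.615%, i.e. 6.62% to 2 d.p.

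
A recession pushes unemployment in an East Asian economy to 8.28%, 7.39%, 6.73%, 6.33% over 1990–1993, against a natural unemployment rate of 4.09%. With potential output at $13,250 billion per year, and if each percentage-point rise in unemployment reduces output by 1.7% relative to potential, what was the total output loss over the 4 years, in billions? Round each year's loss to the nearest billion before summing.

Year 1990: gap = -1.7 × (8.28 - 4.09) = -7.123%, loss ≈ 13250 × 7.123/100 ≈ 944.
Year 1991: gap = -1.7 × (7.39 - 4.09) = -5.61%, loss ≈ 13250 × 5.61/100 ≈ 743.
Year 1992: gap = -1.7 × (6.73 - 4.09) = -4.488%, loss ≈ 13250 × 4.488/100 ≈ 595.
Year 1993: gap = -1.7 × (6.33 - 4.09) = -3.808%, loss ≈ 13250 × 3.808/100 ≈ 505.
Total lost output = 944 + 743 + 595 + 505 = 2787 billion.

$2,787 billion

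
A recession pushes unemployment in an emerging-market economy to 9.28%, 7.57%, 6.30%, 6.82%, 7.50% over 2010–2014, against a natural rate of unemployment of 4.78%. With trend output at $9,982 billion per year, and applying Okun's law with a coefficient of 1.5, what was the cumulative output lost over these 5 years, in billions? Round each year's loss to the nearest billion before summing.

$2,032 billion

Year 2010: gap = -1.5 × (9.28 - 4.78) = -6.75%, loss ≈ 9982 × 6.75/100 ≈ 674.
Year 2011: gap = -1.5 × (7.57 - 4.78) = -4.185%, loss ≈ 9982 × 4.185/100 ≈ 418.
Year 2012: gap = -1.5 × (6.3 - 4.78) = -2.28%, loss ≈ 9982 × 2.28/100 ≈ 228.
Year 2013: gap = -1.5 × (6.82 - 4.78) = -3.06%, loss ≈ 9982 × 3.06/100 ≈ 305.
Year 2014: gap = -1.5 × (7.5 - 4.78) = -4.08%, loss ≈ 9982 × 4.08/100 ≈ 407.
Total lost output = 674 + 418 + 228 + 305 + 407 = 2032 billion.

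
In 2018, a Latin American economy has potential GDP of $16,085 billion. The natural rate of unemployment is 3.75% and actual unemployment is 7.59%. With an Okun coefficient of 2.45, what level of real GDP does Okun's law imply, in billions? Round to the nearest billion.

$14,572 billion

Unemployment gap = 7.59 - 3.75 = 3.84 points, so the output gap is -2.45 × 3.84 = -9.408%.
Actual GDP = 16085 × (1 - 9.408/100) = 16085 × 0.90592 ≈ 14572 billion.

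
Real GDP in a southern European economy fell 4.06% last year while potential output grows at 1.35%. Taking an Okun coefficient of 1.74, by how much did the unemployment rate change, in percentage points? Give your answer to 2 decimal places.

3.11 percentage points

Growth-rate Okun's law: g_Y = g_Y* - β × Δu, so Δu = (g_Y* - g_Y)/β.
Δu = (1.35 + 4.06)/1.74 = 5.41/1.74 = 3.11 percentage points.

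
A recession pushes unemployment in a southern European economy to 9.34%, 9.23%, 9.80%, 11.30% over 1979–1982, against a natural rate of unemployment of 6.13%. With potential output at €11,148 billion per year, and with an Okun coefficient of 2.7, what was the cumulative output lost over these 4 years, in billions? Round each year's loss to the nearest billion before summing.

€4,560 billion

Year 1979: gap = -2.7 × (9.34 - 6.13) = -8.667%, loss ≈ 11148 × 8.667/100 ≈ 966.
Year 1980: gap = -2.7 × (9.23 - 6.13) = -8.37%, loss ≈ 11148 × 8.37/100 ≈ 933.
Year 1981: gap = -2.7 × (9.8 - 6.13) = -9.909%, loss ≈ 11148 × 9.909/100 ≈ 1105.
Year 1982: gap = -2.7 × (11.3 - 6.13) = -13.959%, loss ≈ 11148 × 13.959/100 ≈ 1556.
Total lost output = 966 + 933 + 1105 + 1556 = 4560 billion.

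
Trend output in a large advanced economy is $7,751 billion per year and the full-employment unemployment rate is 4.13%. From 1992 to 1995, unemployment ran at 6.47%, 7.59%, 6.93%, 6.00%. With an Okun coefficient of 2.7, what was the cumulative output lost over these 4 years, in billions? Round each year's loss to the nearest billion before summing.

Year 1992: gap = -2.7 × (6.47 - 4.13) = -6.318%, loss ≈ 7751 × 6.318/100 ≈ 490.
Year 1993: gap = -2.7 × (7.59 - 4.13) = -9.342%, loss ≈ 7751 × 9.342/100 ≈ 724.
Year 1994: gap = -2.7 × (6.93 - 4.13) = -7.56%, loss ≈ 7751 × 7.56/100 ≈ 586.
Year 1995: gap = -2.7 × (6 - 4.13) = -5.049%, loss ≈ 7751 × 5.049/100 ≈ 391.
Total lost output = 490 + 724 + 586 + 391 = 2191 billion.

$2,191 billion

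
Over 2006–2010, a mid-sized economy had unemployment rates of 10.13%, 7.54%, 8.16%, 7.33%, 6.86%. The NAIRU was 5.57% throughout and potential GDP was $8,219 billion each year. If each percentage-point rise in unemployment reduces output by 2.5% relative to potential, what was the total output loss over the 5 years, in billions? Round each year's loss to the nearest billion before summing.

$2,501 billion

Year 2006: gap = -2.5 × (10.13 - 5.57) = -11.4%, loss ≈ 8219 × 11.4/100 ≈ 937.
Year 2007: gap = -2.5 × (7.54 - 5.57) = -4.925%, loss ≈ 8219 × 4.925/100 ≈ 405.
Year 2008: gap = -2.5 × (8.16 - 5.57) = -6.475%, loss ≈ 8219 × 6.475/100 ≈ 532.
Year 2009: gap = -2.5 × (7.33 - 5.57) = -4.4%, loss ≈ 8219 × 4.4/100 ≈ 362.
Year 2010: gap = -2.5 × (6.86 - 5.57) = -3.225%, loss ≈ 8219 × 3.225/100 ≈ 265.
Total lost output = 937 + 405 + 532 + 362 + 265 = 2501 billion.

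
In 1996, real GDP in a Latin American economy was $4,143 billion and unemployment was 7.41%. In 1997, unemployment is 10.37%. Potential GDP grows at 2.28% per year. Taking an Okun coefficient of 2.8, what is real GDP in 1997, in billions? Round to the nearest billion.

Δu = 10.37 - 7.41 = 2.96 points.
Okun's law (growth form): g_Y = g_Y* - β × Δu = 2.28 - 2.8 × (2.96) = 2.28 - 8.288 = -6.008%.
Real GDP in the next year = 4143 × (1 - 6.008/100) = 4143 × 0.93992 ≈ 3894 billion.

$3,894 billion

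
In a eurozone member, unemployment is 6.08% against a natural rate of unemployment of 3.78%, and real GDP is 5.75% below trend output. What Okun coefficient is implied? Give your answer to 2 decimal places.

β ≈ 2.50

Okun's law: output gap = -β × (u - u*).
-5.75 = -β × (6.08 - 3.78) = -β × 2.3, so β = 5.75/2.3 = 2.50.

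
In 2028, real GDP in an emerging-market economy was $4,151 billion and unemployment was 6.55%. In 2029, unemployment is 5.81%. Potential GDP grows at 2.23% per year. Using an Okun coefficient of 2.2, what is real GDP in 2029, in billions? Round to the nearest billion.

$4,311 billion

Δu = 5.81 - 6.55 = -0.74 points.
Okun's law (growth form): g_Y = g_Y* - β × Δu = 2.23 - 2.2 × (-0.74) = 2.23 + 1.628 = 3.858%.
Real GDP in the next year = 4151 × (1 + 3.858/100) = 4151 × 1.03858 ≈ 4311 billion.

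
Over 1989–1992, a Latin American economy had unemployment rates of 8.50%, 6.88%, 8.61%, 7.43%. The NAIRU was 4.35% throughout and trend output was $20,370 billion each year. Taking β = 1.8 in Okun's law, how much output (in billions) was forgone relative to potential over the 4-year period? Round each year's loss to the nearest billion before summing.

Year 1989: gap = -1.8 × (8.5 - 4.35) = -7.47%, loss ≈ 20370 × 7.47/100 ≈ 1522.
Year 1990: gap = -1.8 × (6.88 - 4.35) = -4.554%, loss ≈ 20370 × 4.554/100 ≈ 928.
Year 1991: gap = -1.8 × (8.61 - 4.35) = -7.668%, loss ≈ 20370 × 7.668/100 ≈ 1562.
Year 1992: gap = -1.8 × (7.43 - 4.35) = -5.544%, loss ≈ 20370 × 5.544/100 ≈ 1129.
Total lost output = 1522 + 928 + 1562 + 1129 = 5141 billion.

$5,141 billion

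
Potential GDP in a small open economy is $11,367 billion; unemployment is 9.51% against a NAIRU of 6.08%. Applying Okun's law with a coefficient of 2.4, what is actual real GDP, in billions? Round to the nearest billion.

Unemployment gap = 9.51 - 6.08 = 3.43 points, so the output gap is -2.4 × 3.43 = -8.232%.
Actual GDP = 11367 × (1 - 8.232/100) = 11367 × 0.91768 ≈ 10431 billion.

$10,431 billion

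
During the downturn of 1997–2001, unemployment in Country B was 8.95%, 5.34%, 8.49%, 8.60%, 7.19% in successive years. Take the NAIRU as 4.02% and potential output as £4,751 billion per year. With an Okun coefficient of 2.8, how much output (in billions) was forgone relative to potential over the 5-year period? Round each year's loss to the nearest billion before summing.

Year 1997: gap = -2.8 × (8.95 - 4.02) = -13.804%, loss ≈ 4751 × 13.804/100 ≈ 656.
Year 1998: gap = -2.8 × (5.34 - 4.02) = -3.696%, loss ≈ 4751 × 3.696/100 ≈ 176.
Year 1999: gap = -2.8 × (8.49 - 4.02) = -12.516%, loss ≈ 4751 × 12.516/100 ≈ 595.
Year 2000: gap = -2.8 × (8.6 - 4.02) = -12.824%, loss ≈ 4751 × 12.824/100 ≈ 609.
Year 2001: gap = -2.8 × (7.19 - 4.02) = -8.876%, loss ≈ 4751 × 8.876/100 ≈ 422.
Total lost output = 656 + 176 + 595 + 609 + 422 = 2458 billion.

£2,458 billion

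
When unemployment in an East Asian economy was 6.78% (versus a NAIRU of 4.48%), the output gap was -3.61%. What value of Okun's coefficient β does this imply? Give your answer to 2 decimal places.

Okun's law: output gap = -β × (u - u*).
-3.61 = -β × (6.78 - 4.48) = -β × 2.3, so β = 3.61/2.3 = 1.57.

β ≈ 1.57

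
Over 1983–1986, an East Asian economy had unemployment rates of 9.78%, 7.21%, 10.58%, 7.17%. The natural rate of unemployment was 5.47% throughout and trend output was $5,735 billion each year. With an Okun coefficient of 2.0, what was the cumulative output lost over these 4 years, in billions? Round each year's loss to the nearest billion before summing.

Year 1983: gap = -2.0 × (9.78 - 5.47) = -8.62%, loss ≈ 5735 × 8.62/100 ≈ 494.
Year 1984: gap = -2.0 × (7.21 - 5.47) = -3.48%, loss ≈ 5735 × 3.48/100 ≈ 200.
Year 1985: gap = -2.0 × (10.58 - 5.47) = -10.22%, loss ≈ 5735 × 10.22/100 ≈ 586.
Year 1986: gap = -2.0 × (7.17 - 5.47) = -3.4%, loss ≈ 5735 × 3.4/100 ≈ 195.
Total lost output = 494 + 200 + 586 + 195 = 1475 billion.

$1,475 billion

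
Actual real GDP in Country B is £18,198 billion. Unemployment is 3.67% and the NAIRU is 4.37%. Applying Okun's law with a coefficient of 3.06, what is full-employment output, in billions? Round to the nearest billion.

£17,816 billion

Unemployment gap = 3.67 - 4.37 = -0.7 points, so output gap = -3.06 × (-0.7) = 2.142%.
Since Y = Y* × (1 + gap/100), Y* = 18198/1.02142 ≈ 17816 billion.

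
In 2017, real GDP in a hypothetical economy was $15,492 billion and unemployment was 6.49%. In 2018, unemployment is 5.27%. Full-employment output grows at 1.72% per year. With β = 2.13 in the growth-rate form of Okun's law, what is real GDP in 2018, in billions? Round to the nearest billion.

$16,161 billion

Δu = 5.27 - 6.49 = -1.22 points.
Okun's law (growth form): g_Y = g_Y* - β × Δu = 1.72 - 2.13 × (-1.22) = 1.72 + 2.5986 = 4.3186%.
Real GDP in the next year = 15492 × (1 + 4.3186/100) = 15492 × 1.043186 ≈ 16161 billion.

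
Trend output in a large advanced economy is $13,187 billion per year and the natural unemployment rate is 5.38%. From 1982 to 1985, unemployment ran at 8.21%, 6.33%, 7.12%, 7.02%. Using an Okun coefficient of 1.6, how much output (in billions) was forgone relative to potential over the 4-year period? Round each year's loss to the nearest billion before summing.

$1,510 billion

Year 1982: gap = -1.6 × (8.21 - 5.38) = -4.528%, loss ≈ 13187 × 4.528/100 ≈ 597.
Year 1983: gap = -1.6 × (6.33 - 5.38) = -1.52%, loss ≈ 13187 × 1.52/100 ≈ 200.
Year 1984: gap = -1.6 × (7.12 - 5.38) = -2.784%, loss ≈ 13187 × 2.784/100 ≈ 367.
Year 1985: gap = -1.6 × (7.02 - 5.38) = -2.624%, loss ≈ 13187 × 2.624/100 ≈ 346.
Total lost output = 597 + 200 + 367 + 346 = 1510 billion.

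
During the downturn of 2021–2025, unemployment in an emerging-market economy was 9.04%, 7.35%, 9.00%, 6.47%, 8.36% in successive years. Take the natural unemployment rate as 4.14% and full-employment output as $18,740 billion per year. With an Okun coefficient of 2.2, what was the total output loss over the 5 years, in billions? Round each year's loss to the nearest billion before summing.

Year 2021: gap = -2.2 × (9.04 - 4.14) = -10.78%, loss ≈ 18740 × 10.78/100 ≈ 2020.
Year 2022: gap = -2.2 × (7.35 - 4.14) = -7.062%, loss ≈ 18740 × 7.062/100 ≈ 1323.
Year 2023: gap = -2.2 × (9 - 4.14) = -10.692%, loss ≈ 18740 × 10.692/100 ≈ 2004.
Year 2024: gap = -2.2 × (6.47 - 4.14) = -5.126%, loss ≈ 18740 × 5.126/100 ≈ 961.
Year 2025: gap = -2.2 × (8.36 - 4.14) = -9.284%, loss ≈ 18740 × 9.284/100 ≈ 1740.
Total lost output = 2020 + 1323 + 2004 + 961 + 1740 = 8048 billion.

$8,048 billion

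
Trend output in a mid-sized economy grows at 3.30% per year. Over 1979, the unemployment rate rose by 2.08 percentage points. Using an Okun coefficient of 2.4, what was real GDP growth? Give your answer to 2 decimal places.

-1.69%

Growth-rate Okun's law: g_Y = g_Y* - β × Δu.
g_Y = 3.30 - 2.4 × (2.08) = 3.3 - 4.992 = -1.692%, i.e. -1.69% to 2 d.p.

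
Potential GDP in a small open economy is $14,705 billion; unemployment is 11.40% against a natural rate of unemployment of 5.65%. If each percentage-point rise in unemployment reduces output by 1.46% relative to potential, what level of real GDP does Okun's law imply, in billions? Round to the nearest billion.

Unemployment gap = 11.4 - 5.65 = 5.75 points, so the output gap is -1.46 × 5.75 = -8.395%.
Actual GDP = 14705 × (1 - 8.395/100) = 14705 × 0.91605 ≈ 13471 billion.

$13,471 billion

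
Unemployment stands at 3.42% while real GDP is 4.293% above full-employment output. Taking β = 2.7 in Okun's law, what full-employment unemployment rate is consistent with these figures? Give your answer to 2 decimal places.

5.01%

From Okun's law, u - u* = -(output gap)/β = -(4.293)/2.7 = -1.59 points.
So u* = 3.42 + 1.59 = 5.01%.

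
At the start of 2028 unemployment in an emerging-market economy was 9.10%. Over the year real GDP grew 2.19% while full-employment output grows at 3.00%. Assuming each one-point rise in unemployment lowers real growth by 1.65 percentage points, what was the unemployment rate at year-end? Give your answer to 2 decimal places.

9.59%

Growth-rate Okun's law: g_Y = g_Y* - β × Δu, so Δu = (g_Y* - g_Y)/β.
Δu = (3 - 2.19)/1.65 = 0.81/1.65 = 0.49 percentage points.
Year-end unemployment = 9.1 + 0.49 = 9.59%.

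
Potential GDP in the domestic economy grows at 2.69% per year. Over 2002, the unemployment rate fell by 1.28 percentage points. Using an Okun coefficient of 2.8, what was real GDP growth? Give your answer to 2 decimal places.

Growth-rate Okun's law: g_Y = g_Y* - β × Δu.
g_Y = 2.69 - 2.8 × (-1.28) = 2.69 + 3.584 = 6.274%, i.e. 6.27% to 2 d.p.

6.27%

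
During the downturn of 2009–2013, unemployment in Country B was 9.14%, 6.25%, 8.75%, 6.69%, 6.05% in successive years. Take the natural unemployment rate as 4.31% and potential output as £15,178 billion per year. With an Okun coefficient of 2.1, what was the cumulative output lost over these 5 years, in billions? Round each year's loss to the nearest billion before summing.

Year 2009: gap = -2.1 × (9.14 - 4.31) = -10.143%, loss ≈ 15178 × 10.143/100 ≈ 1540.
Year 2010: gap = -2.1 × (6.25 - 4.31) = -4.074%, loss ≈ 15178 × 4.074/100 ≈ 618.
Year 2011: gap = -2.1 × (8.75 - 4.31) = -9.324%, loss ≈ 15178 × 9.324/100 ≈ 1415.
Year 2012: gap = -2.1 × (6.69 - 4.31) = -4.998%, loss ≈ 15178 × 4.998/100 ≈ 759.
Year 2013: gap = -2.1 × (6.05 - 4.31) = -3.654%, loss ≈ 15178 × 3.654/100 ≈ 555.
Total lost output = 1540 + 618 + 1415 + 759 + 555 = 4887 billion.

£4,887 billion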